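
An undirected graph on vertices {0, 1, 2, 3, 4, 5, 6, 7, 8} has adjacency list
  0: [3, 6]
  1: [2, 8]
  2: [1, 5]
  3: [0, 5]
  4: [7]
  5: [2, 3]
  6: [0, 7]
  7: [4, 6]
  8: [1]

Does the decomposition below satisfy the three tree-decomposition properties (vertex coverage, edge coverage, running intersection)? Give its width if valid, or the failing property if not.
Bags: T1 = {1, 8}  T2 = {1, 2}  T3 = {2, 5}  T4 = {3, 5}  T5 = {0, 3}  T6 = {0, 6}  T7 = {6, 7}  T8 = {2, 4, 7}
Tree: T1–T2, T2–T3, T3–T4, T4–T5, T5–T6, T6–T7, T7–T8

No — bags containing vertex 2 are not connected in the tree.

A tree decomposition must satisfy three properties: every vertex lies in some bag; for every edge, both endpoints lie together in some bag; and for every vertex, the bags containing it form a connected subtree. Here bags containing vertex 2 are not connected in the tree, so the decomposition is invalid.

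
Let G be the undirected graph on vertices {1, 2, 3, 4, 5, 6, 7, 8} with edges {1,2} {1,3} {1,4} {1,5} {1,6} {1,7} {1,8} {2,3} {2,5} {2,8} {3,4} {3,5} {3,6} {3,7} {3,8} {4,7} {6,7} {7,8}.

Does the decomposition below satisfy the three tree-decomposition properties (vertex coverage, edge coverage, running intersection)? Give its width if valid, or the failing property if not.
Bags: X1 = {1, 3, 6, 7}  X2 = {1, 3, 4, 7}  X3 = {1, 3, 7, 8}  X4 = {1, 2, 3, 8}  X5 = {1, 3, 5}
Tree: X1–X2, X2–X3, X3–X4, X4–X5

A tree decomposition must satisfy three properties: every vertex lies in some bag; for every edge, both endpoints lie together in some bag; and for every vertex, the bags containing it form a connected subtree. Here edge (2,5) lies in no bag, so the decomposition is invalid.

No — edge (2,5) lies in no bag.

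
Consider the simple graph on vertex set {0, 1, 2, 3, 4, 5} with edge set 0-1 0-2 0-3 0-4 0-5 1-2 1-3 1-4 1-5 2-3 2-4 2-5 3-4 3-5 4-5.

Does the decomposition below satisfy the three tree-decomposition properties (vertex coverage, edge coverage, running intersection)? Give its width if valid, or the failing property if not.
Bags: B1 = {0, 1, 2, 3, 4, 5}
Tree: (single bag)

Checking the three conditions: (i) the bags cover all of {0, 1, 2, 3, 4, 5}; (ii) for each edge, some bag contains both endpoints; (iii) the bags containing any fixed vertex form a subtree. All hold, so the decomposition is valid with width 6 − 1 = 5.

Yes; width 5.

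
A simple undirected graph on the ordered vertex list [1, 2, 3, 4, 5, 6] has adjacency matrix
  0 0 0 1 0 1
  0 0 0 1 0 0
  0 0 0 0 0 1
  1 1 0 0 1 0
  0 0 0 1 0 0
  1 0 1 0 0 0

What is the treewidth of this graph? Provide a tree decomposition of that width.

Treewidth 1.
One such decomposition:
Bags: B1 = {1, 4}  B2 = {1, 6}  B3 = {2, 4}  B4 = {4, 5}  B5 = {3, 6}
Tree: B1–B2, B1–B3, B1–B4, B2–B5

Each bag holds 2 vertices, so the decomposition has width 1, which upper-bounds the treewidth. Since G has at least one edge (e.g. 1–4), it is not an edgeless graph, so tw(G) ≥ 1. Combining the bounds, tw(G) = 1.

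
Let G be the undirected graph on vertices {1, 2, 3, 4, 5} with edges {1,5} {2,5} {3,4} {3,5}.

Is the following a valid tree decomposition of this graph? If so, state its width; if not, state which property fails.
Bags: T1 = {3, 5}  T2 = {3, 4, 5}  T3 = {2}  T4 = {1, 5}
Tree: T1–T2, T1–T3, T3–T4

A tree decomposition must satisfy three properties: every vertex lies in some bag; for every edge, both endpoints lie together in some bag; and for every vertex, the bags containing it form a connected subtree. Here edge (5,2) lies in no bag, so the decomposition is invalid.

No — edge (5,2) lies in no bag.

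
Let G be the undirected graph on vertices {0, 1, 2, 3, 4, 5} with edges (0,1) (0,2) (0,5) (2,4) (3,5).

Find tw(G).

A width-1 tree decomposition is:
Bags: B1 = {0, 1}  B2 = {0, 5}  B3 = {0, 2}  B4 = {2, 4}  B5 = {3, 5}
Tree: B1–B2, B2–B3, B3–B4, B2–B5
The largest bag has 2 vertices, giving width 1; this decomposition certifies tw(G) ≤ 1. G has an edge, so its treewidth is at least 1. Combining the bounds, tw(G) = 1.

1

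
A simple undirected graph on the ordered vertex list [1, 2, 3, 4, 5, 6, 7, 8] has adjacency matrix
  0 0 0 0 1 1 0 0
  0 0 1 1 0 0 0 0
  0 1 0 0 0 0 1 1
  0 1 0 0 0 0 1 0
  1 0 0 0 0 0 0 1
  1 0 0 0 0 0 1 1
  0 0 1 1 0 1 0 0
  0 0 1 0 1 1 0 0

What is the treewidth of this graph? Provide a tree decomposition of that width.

Treewidth 2.
One such decomposition:
Bags: B1 = {2, 3, 4}  B2 = {3, 4, 7}  B3 = {3, 7, 8}  B4 = {6, 7, 8}  B5 = {5, 6, 8}  B6 = {1, 5, 6}
Tree: B1–B2, B2–B3, B3–B4, B4–B5, B5–B6

Each bag holds 3 vertices, so the decomposition has width 2, which upper-bounds the treewidth. Since 2–4–7–3–2 is a cycle in G, G is not acyclic. Forests are exactly the graphs of treewidth ≤ 1, so tw(G) ≥ 2. Combining the bounds, tw(G) = 2.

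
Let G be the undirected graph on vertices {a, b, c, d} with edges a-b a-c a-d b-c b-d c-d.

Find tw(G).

A width-3 tree decomposition is:
Bags: B1 = {a, b, c, d}
Tree: (single bag)
A single bag containing all 4 vertices is trivially a valid decomposition of width 3. Conversely, {a, b, c, d} is a clique of size 4, and the vertices of any clique must share a bag in every tree decomposition; so some bag has ≥ 4 vertices and tw(G) ≥ 3. The upper and lower bounds meet at 3, so that is the treewidth.

3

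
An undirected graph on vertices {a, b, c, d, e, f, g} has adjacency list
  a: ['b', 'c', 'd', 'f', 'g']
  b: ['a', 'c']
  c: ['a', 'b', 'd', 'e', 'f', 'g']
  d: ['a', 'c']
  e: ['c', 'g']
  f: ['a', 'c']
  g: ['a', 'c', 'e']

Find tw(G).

2

A width-2 tree decomposition is:
Bags: B1 = {a, c, g}  B2 = {c, e, g}  B3 = {a, b, c}  B4 = {a, c, f}  B5 = {a, c, d}
Tree: B1–B2, B1–B3, B1–B4, B1–B5
Each bag holds 3 vertices, so the decomposition has width 2, which upper-bounds the treewidth. On the other hand G contains the 3-clique {c, e, g}. A clique must lie in a single bag of any decomposition, so no decomposition can have width below 2. The upper and lower bounds meet at 2, so that is the treewidth.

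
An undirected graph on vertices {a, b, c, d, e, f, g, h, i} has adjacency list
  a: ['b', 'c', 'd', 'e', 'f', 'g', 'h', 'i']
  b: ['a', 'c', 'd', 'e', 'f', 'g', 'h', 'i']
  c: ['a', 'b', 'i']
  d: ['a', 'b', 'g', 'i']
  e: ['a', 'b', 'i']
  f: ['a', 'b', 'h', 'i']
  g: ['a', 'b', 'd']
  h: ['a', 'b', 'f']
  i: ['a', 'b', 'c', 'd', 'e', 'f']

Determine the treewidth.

3

A width-3 tree decomposition is:
Bags: B1 = {a, b, c, i}  B2 = {a, b, e, i}  B3 = {a, b, f, i}  B4 = {a, b, d, i}  B5 = {a, b, d, g}  B6 = {a, b, f, h}
Tree: B1–B2, B1–B3, B2–B4, B4–B5, B3–B6
Every bag has size at most 4, so the width is 4 − 1 = 3 and tw(G) ≤ 3. On the other hand G contains the 4-clique {a, b, d, g}. A clique must lie in a single bag of any decomposition, so no decomposition can have width below 3. Hence tw(G) = 3 exactly.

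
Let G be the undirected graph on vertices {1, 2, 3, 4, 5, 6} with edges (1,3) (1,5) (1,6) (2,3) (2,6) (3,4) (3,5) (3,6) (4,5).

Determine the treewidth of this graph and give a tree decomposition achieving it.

Every bag has size at most 3, so the width is 3 − 1 = 2 and tw(G) ≤ 2. Conversely, {1, 3, 5} is a clique of size 3, and the vertices of any clique must share a bag in every tree decomposition; so some bag has ≥ 3 vertices and tw(G) ≥ 2. Hence tw(G) = 2 exactly.

Treewidth 2.
One optimal decomposition is:
Bags: B1 = {1, 3, 6}  B2 = {2, 3, 6}  B3 = {1, 3, 5}  B4 = {3, 4, 5}
Tree: B1–B2, B1–B3, B3–B4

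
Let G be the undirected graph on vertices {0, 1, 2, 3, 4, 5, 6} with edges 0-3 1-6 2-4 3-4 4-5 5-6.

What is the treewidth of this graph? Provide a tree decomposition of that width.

Every bag has size at most 2, so the width is 2 − 1 = 1 and tw(G) ≤ 1. Since G has at least one edge (e.g. 4–5), it is not an edgeless graph, so tw(G) ≥ 1. Therefore the treewidth is 1.

Treewidth 1.
One such decomposition:
Bags: B1 = {4, 5}  B2 = {3, 4}  B3 = {5, 6}  B4 = {0, 3}  B5 = {2, 4}  B6 = {1, 6}
Tree: B1–B2, B1–B3, B2–B4, B2–B5, B3–B6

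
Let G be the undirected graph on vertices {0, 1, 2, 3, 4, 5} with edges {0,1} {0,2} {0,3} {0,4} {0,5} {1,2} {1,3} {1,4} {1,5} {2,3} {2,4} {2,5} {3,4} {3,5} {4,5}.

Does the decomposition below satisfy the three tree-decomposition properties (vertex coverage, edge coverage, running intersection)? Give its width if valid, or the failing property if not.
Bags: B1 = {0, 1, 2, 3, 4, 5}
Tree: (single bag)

Yes; width 5.

Vertex coverage: the bags together contain {0, 1, 2, 3, 4, 5}, the full vertex set. Edge coverage: each edge of G has both endpoints in at least one bag. Running intersection: for every vertex, the bags containing it form a connected subtree. All three properties hold, so this is a valid tree decomposition of width max|bag| − 1 = 5, and hence tw(G) ≤ 5.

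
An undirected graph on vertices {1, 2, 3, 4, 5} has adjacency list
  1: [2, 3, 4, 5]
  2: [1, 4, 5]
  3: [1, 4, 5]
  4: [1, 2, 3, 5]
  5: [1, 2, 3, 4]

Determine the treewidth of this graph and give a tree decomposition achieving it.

Treewidth 3.
Bags: B1 = {1, 2, 4, 5}  B2 = {1, 3, 4, 5}
Tree: B1–B2

The largest bag has 4 vertices, giving width 3; this decomposition certifies tw(G) ≤ 3. For the lower bound, the 4 vertices {1, 2, 4, 5} are pairwise adjacent, and any tree decomposition puts a clique entirely inside one bag — forcing width ≥ 3. Therefore the treewidth is 3.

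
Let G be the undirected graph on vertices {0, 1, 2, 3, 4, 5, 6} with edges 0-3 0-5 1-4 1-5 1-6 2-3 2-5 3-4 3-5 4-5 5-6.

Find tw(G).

2

A width-2 tree decomposition is:
Bags: B1 = {2, 3, 5}  B2 = {3, 4, 5}  B3 = {1, 4, 5}  B4 = {0, 3, 5}  B5 = {1, 5, 6}
Tree: B1–B2, B2–B3, B2–B4, B3–B5
The largest bag has 3 vertices, giving width 2; this decomposition certifies tw(G) ≤ 2. Conversely, {1, 4, 5} is a clique of size 3, and the vertices of any clique must share a bag in every tree decomposition; so some bag has ≥ 3 vertices and tw(G) ≥ 2. Hence tw(G) = 2 exactly.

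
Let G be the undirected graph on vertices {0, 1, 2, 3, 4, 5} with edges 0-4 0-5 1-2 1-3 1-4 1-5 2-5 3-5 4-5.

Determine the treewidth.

2

A width-2 tree decomposition is:
Bags: B1 = {1, 3, 5}  B2 = {1, 4, 5}  B3 = {1, 2, 5}  B4 = {0, 4, 5}
Tree: B1–B2, B1–B3, B2–B4
Every bag has size at most 3, so the width is 3 − 1 = 2 and tw(G) ≤ 2. Conversely, {0, 4, 5} is a clique of size 3, and the vertices of any clique must share a bag in every tree decomposition; so some bag has ≥ 3 vertices and tw(G) ≥ 2. Combining the bounds, tw(G) = 2.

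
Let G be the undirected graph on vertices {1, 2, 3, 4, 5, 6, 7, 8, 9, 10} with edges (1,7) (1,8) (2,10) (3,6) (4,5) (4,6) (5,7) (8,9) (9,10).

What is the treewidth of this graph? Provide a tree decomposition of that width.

Treewidth 1.
One optimal decomposition is:
Bags: B1 = {3, 6}  B2 = {4, 6}  B3 = {4, 5}  B4 = {5, 7}  B5 = {1, 7}  B6 = {1, 8}  B7 = {8, 9}  B8 = {9, 10}  B9 = {2, 10}
Tree: B1–B2, B2–B3, B3–B4, B4–B5, B5–B6, B6–B7, B7–B8, B8–B9

Each bag holds 2 vertices, so the decomposition has width 1, which upper-bounds the treewidth. Any graph with an edge has treewidth ≥ 1, and G has the edge 3–6. The upper and lower bounds meet at 1, so that is the treewidth.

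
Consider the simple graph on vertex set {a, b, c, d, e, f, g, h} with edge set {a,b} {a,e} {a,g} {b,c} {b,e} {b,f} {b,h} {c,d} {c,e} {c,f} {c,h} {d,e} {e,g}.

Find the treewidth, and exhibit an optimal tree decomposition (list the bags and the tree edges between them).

Treewidth 2.
Bags: B1 = {b, c, e}  B2 = {c, d, e}  B3 = {b, c, f}  B4 = {b, c, h}  B5 = {a, b, e}  B6 = {a, e, g}
Tree: B1–B2, B1–B3, B1–B4, B1–B5, B5–B6

The largest bag has 3 vertices, giving width 2; this decomposition certifies tw(G) ≤ 2. On the other hand G contains the 3-clique {c, d, e}. A clique must lie in a single bag of any decomposition, so no decomposition can have width below 2. The upper and lower bounds meet at 2, so that is the treewidth.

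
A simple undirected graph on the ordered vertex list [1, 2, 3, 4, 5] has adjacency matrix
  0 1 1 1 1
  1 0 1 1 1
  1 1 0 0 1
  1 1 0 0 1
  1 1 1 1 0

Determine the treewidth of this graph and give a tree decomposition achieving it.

Each bag holds 4 vertices, so the decomposition has width 3, which upper-bounds the treewidth. For the lower bound, the 4 vertices {1, 2, 3, 5} are pairwise adjacent, and any tree decomposition puts a clique entirely inside one bag — forcing width ≥ 3. Combining the bounds, tw(G) = 3.

Treewidth 3.
One such decomposition:
Bags: B1 = {1, 2, 4, 5}  B2 = {1, 2, 3, 5}
Tree: B1–B2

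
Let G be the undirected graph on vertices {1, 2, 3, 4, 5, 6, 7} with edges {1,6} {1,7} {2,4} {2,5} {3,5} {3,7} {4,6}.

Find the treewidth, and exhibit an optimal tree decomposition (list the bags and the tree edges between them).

Treewidth 2.
One such decomposition:
Bags: B1 = {1, 4, 6}  B2 = {1, 2, 4}  B3 = {1, 2, 5}  B4 = {1, 3, 5}  B5 = {1, 3, 7}
Tree: B1–B2, B2–B3, B3–B4, B4–B5

Every bag has size at most 3, so the width is 3 − 1 = 2 and tw(G) ≤ 2. Since 1–6–4–2–5–3–7–1 is a cycle in G, G is not acyclic. Forests are exactly the graphs of treewidth ≤ 1, so tw(G) ≥ 2. Therefore the treewidth is 2.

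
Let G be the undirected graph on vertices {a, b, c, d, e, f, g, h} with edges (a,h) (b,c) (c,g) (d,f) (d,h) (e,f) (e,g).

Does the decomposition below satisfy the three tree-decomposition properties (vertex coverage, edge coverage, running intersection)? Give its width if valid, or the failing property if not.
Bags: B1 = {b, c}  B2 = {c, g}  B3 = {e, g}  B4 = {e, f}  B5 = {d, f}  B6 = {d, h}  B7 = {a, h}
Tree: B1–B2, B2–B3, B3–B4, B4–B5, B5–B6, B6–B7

Yes; width 1.

Every vertex of G appears in some bag (union = {a, b, c, d, e, f, g, h}); every edge is covered by a bag; and for each vertex v the set of bags containing v is connected in the bag tree. The decomposition is therefore valid. The largest bag has 2 vertices, so the width is 1.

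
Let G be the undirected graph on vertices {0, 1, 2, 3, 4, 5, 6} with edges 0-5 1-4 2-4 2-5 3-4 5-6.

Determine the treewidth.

A width-1 tree decomposition is:
Bags: B1 = {2, 5}  B2 = {2, 4}  B3 = {3, 4}  B4 = {0, 5}  B5 = {5, 6}  B6 = {1, 4}
Tree: B1–B2, B2–B3, B1–B4, B1–B5, B3–B6
Each bag holds 2 vertices, so the decomposition has width 1, which upper-bounds the treewidth. Any graph with an edge has treewidth ≥ 1, and G has the edge 5–2. Hence tw(G) = 1 exactly.

1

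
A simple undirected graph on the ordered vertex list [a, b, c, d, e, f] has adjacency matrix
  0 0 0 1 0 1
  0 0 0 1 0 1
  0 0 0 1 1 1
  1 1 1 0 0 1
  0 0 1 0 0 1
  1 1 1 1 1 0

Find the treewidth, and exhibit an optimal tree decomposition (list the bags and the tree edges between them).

Each bag holds 3 vertices, so the decomposition has width 2, which upper-bounds the treewidth. For the lower bound, the 3 vertices {c, d, f} are pairwise adjacent, and any tree decomposition puts a clique entirely inside one bag — forcing width ≥ 2. Therefore the treewidth is 2.

Treewidth 2.
Bags: B1 = {c, d, f}  B2 = {b, d, f}  B3 = {c, e, f}  B4 = {a, d, f}
Tree: B1–B2, B1–B3, B1–B4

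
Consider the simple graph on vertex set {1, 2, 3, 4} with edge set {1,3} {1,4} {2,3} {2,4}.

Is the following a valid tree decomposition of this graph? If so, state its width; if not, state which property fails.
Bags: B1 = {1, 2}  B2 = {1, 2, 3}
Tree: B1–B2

No — vertex 4 appears in no bag.

A tree decomposition must satisfy three properties: every vertex lies in some bag; for every edge, both endpoints lie together in some bag; and for every vertex, the bags containing it form a connected subtree. Here vertex 4 appears in no bag, so the decomposition is invalid.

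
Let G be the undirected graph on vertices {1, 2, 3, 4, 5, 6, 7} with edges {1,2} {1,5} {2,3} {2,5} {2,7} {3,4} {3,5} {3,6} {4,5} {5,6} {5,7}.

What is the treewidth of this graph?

2

A width-2 tree decomposition is:
Bags: B1 = {2, 5, 7}  B2 = {2, 3, 5}  B3 = {1, 2, 5}  B4 = {3, 4, 5}  B5 = {3, 5, 6}
Tree: B1–B2, B1–B3, B2–B4, B2–B5
The largest bag has 3 vertices, giving width 2; this decomposition certifies tw(G) ≤ 2. For the lower bound, the 3 vertices {1, 2, 5} are pairwise adjacent, and any tree decomposition puts a clique entirely inside one bag — forcing width ≥ 2. Combining the bounds, tw(G) = 2.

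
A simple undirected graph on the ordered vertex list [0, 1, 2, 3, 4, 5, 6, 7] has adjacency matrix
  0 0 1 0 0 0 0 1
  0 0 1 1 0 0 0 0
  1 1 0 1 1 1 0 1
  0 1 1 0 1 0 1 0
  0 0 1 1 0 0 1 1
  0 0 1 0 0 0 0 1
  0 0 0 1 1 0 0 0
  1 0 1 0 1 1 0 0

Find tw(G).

2

A width-2 tree decomposition is:
Bags: B1 = {2, 5, 7}  B2 = {2, 4, 7}  B3 = {0, 2, 7}  B4 = {2, 3, 4}  B5 = {3, 4, 6}  B6 = {1, 2, 3}
Tree: B1–B2, B2–B3, B2–B4, B4–B5, B4–B6
The largest bag has 3 vertices, giving width 2; this decomposition certifies tw(G) ≤ 2. Conversely, {1, 2, 3} is a clique of size 3, and the vertices of any clique must share a bag in every tree decomposition; so some bag has ≥ 3 vertices and tw(G) ≥ 2. The upper and lower bounds meet at 2, so that is the treewidth.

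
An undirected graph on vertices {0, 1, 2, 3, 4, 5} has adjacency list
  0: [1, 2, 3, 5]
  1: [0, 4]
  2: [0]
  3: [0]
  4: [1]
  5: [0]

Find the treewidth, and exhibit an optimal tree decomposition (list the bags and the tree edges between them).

Treewidth 1.
One optimal decomposition is:
Bags: B1 = {0, 3}  B2 = {0, 2}  B3 = {0, 1}  B4 = {1, 4}  B5 = {0, 5}
Tree: B1–B2, B1–B3, B3–B4, B2–B5

The largest bag has 2 vertices, giving width 1; this decomposition certifies tw(G) ≤ 1. Any graph with an edge has treewidth ≥ 1, and G has the edge 0–3. Hence tw(G) = 1 exactly.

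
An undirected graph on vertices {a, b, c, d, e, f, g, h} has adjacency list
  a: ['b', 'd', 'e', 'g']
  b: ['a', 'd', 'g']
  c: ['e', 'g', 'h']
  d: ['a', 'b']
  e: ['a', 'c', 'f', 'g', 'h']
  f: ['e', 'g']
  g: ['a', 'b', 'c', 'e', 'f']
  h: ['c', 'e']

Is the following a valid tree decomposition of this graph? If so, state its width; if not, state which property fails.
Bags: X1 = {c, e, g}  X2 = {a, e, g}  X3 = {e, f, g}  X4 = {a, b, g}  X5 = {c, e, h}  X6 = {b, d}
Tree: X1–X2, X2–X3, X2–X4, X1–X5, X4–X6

No — edge (a,d) lies in no bag.

A tree decomposition must satisfy three properties: every vertex lies in some bag; for every edge, both endpoints lie together in some bag; and for every vertex, the bags containing it form a connected subtree. Here edge (a,d) lies in no bag, so the decomposition is invalid.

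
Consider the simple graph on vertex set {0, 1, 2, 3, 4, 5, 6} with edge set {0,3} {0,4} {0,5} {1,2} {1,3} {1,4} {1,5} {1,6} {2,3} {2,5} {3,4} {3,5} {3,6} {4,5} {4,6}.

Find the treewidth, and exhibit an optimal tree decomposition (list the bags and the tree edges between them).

The largest bag has 4 vertices, giving width 3; this decomposition certifies tw(G) ≤ 3. For the lower bound, the 4 vertices {0, 3, 4, 5} are pairwise adjacent, and any tree decomposition puts a clique entirely inside one bag — forcing width ≥ 3. The upper and lower bounds meet at 3, so that is the treewidth.

Treewidth 3.
Bags: B1 = {0, 3, 4, 5}  B2 = {1, 3, 4, 5}  B3 = {1, 2, 3, 5}  B4 = {1, 3, 4, 6}
Tree: B1–B2, B2–B3, B2–B4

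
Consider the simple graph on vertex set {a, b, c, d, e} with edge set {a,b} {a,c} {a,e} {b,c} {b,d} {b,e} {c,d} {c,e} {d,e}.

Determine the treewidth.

3

A width-3 tree decomposition is:
Bags: B1 = {b, c, d, e}  B2 = {a, b, c, e}
Tree: B1–B2
The largest bag has 4 vertices, giving width 3; this decomposition certifies tw(G) ≤ 3. Conversely, {b, c, d, e} is a clique of size 4, and the vertices of any clique must share a bag in every tree decomposition; so some bag has ≥ 4 vertices and tw(G) ≥ 3. Therefore the treewidth is 3.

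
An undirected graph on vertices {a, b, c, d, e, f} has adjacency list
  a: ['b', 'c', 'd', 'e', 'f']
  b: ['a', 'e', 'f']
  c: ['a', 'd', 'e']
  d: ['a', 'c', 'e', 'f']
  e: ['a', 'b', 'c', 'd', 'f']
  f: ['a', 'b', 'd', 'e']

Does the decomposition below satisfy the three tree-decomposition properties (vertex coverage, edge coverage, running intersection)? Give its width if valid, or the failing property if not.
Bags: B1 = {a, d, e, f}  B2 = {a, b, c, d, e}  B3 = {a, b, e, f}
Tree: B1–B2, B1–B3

No — bags containing vertex b are not connected in the tree.

A tree decomposition must satisfy three properties: every vertex lies in some bag; for every edge, both endpoints lie together in some bag; and for every vertex, the bags containing it form a connected subtree. Here bags containing vertex b are not connected in the tree, so the decomposition is invalid.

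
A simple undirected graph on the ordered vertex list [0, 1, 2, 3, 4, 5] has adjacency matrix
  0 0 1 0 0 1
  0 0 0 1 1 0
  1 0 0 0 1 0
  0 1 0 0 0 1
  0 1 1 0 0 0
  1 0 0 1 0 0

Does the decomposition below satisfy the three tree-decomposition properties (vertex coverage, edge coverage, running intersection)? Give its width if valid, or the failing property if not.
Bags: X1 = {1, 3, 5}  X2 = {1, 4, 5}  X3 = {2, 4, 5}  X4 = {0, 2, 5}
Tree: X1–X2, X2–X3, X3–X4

Vertex coverage: the bags together contain {0, 1, 2, 3, 4, 5}, the full vertex set. Edge coverage: each edge of G has both endpoints in at least one bag. Running intersection: for every vertex, the bags containing it form a connected subtree. All three properties hold, so this is a valid tree decomposition of width max|bag| − 1 = 2, and hence tw(G) ≤ 2.

Yes; width 2.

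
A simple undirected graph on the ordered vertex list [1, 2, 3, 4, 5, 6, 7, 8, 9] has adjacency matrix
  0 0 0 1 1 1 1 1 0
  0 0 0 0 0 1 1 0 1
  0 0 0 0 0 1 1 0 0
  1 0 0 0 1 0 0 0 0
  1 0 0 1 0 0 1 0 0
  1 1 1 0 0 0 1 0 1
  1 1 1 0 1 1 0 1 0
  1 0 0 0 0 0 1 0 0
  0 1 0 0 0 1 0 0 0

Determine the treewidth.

2

A width-2 tree decomposition is:
Bags: B1 = {3, 6, 7}  B2 = {1, 6, 7}  B3 = {1, 5, 7}  B4 = {2, 6, 7}  B5 = {1, 7, 8}  B6 = {1, 4, 5}  B7 = {2, 6, 9}
Tree: B1–B2, B2–B3, B2–B4, B3–B5, B3–B6, B4–B7
Each bag holds 3 vertices, so the decomposition has width 2, which upper-bounds the treewidth. For the lower bound, the 3 vertices {2, 6, 9} are pairwise adjacent, and any tree decomposition puts a clique entirely inside one bag — forcing width ≥ 2. Combining the bounds, tw(G) = 2.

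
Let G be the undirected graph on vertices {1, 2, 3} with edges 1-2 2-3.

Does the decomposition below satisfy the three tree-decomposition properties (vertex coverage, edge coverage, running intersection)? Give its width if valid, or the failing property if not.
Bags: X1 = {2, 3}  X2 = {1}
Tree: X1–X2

A tree decomposition must satisfy three properties: every vertex lies in some bag; for every edge, both endpoints lie together in some bag; and for every vertex, the bags containing it form a connected subtree. Here edge (2,1) lies in no bag, so the decomposition is invalid.

No — edge (2,1) lies in no bag.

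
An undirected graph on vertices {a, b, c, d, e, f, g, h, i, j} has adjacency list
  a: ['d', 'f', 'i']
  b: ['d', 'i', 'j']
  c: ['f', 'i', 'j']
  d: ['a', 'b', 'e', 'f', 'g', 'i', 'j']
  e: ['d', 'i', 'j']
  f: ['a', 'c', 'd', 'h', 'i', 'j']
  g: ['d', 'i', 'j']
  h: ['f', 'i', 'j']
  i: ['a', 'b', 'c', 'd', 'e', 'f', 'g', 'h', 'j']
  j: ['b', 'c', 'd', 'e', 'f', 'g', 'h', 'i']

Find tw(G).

A width-3 tree decomposition is:
Bags: B1 = {d, f, i, j}  B2 = {d, e, i, j}  B3 = {b, d, i, j}  B4 = {d, g, i, j}  B5 = {a, d, f, i}  B6 = {f, h, i, j}  B7 = {c, f, i, j}
Tree: B1–B2, B1–B3, B1–B4, B1–B5, B1–B6, B1–B7
Every bag has size at most 4, so the width is 4 − 1 = 3 and tw(G) ≤ 3. For the lower bound, the 4 vertices {d, g, i, j} are pairwise adjacent, and any tree decomposition puts a clique entirely inside one bag — forcing width ≥ 3. The upper and lower bounds meet at 3, so that is the treewidth.

3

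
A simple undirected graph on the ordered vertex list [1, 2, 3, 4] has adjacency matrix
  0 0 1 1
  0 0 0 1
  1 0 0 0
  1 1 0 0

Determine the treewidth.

A width-1 tree decomposition is:
Bags: B1 = {1, 3}  B2 = {1, 4}  B3 = {2, 4}
Tree: B1–B2, B2–B3
The largest bag has 2 vertices, giving width 1; this decomposition certifies tw(G) ≤ 1. G has an edge, so its treewidth is at least 1. Hence tw(G) = 1 exactly.

1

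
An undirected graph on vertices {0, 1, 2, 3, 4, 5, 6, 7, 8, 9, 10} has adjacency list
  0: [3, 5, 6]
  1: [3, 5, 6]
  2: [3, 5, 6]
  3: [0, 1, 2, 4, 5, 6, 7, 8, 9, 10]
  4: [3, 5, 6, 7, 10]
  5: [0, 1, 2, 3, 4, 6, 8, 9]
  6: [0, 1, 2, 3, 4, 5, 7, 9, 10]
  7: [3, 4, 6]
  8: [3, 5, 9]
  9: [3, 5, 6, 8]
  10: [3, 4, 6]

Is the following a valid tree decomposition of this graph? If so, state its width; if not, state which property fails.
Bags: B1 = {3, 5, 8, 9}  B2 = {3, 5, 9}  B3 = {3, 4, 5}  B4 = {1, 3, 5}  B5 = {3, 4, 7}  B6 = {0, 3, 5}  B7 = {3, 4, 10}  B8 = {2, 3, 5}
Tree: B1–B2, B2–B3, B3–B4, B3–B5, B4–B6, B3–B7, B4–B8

No — vertex 6 appears in no bag.

A tree decomposition must satisfy three properties: every vertex lies in some bag; for every edge, both endpoints lie together in some bag; and for every vertex, the bags containing it form a connected subtree. Here vertex 6 appears in no bag, so the decomposition is invalid.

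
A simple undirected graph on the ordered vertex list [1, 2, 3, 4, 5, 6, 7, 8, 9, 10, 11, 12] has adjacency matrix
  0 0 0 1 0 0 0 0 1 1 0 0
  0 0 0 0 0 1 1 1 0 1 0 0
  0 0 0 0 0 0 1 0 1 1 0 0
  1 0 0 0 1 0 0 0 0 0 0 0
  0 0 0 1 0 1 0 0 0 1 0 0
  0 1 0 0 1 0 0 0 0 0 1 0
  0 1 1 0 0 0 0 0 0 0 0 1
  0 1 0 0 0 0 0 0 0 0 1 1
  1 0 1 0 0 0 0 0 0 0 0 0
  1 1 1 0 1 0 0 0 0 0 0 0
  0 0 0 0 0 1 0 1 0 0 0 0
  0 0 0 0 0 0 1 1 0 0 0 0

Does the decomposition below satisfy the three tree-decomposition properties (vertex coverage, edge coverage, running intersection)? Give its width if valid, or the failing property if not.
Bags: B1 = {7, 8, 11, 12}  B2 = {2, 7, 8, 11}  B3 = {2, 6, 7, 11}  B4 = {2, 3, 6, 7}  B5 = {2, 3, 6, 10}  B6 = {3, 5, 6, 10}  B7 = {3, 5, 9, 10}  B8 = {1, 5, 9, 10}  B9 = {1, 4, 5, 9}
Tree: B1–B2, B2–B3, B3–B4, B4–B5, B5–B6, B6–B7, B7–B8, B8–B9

Yes; width 3.

Checking the three conditions: (i) the bags cover all of {1, 2, 3, 4, 5, 6, 7, 8, 9, 10, 11, 12}; (ii) for each edge, some bag contains both endpoints; (iii) the bags containing any fixed vertex form a subtree. All hold, so the decomposition is valid with width 4 − 1 = 3.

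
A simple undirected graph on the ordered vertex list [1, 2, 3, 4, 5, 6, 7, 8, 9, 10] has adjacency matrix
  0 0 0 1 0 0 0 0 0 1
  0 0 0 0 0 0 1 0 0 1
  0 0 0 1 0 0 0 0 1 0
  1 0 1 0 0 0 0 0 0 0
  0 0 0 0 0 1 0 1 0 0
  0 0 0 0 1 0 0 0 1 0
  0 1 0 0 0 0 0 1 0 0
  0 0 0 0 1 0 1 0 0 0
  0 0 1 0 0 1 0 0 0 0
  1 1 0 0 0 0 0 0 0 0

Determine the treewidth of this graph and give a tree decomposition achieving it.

Treewidth 2.
One such decomposition:
Bags: B1 = {1, 3, 4}  B2 = {1, 3, 10}  B3 = {2, 3, 10}  B4 = {2, 3, 7}  B5 = {3, 7, 8}  B6 = {3, 5, 8}  B7 = {3, 5, 6}  B8 = {3, 6, 9}
Tree: B1–B2, B2–B3, B3–B4, B4–B5, B5–B6, B6–B7, B7–B8

The largest bag has 3 vertices, giving width 2; this decomposition certifies tw(G) ≤ 2. Since 3–4–1–10–2–7–8–5–6–9–3 is a cycle in G, G is not acyclic. Forests are exactly the graphs of treewidth ≤ 1, so tw(G) ≥ 2. Hence tw(G) = 2 exactly.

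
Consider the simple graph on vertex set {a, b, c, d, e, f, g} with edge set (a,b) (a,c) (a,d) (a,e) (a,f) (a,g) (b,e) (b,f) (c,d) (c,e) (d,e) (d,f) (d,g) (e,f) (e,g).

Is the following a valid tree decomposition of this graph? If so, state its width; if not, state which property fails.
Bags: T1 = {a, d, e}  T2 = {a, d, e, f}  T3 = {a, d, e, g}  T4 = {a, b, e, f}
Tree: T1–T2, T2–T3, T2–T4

A tree decomposition must satisfy three properties: every vertex lies in some bag; for every edge, both endpoints lie together in some bag; and for every vertex, the bags containing it form a connected subtree. Here vertex c appears in no bag, so the decomposition is invalid.

No — vertex c appears in no bag.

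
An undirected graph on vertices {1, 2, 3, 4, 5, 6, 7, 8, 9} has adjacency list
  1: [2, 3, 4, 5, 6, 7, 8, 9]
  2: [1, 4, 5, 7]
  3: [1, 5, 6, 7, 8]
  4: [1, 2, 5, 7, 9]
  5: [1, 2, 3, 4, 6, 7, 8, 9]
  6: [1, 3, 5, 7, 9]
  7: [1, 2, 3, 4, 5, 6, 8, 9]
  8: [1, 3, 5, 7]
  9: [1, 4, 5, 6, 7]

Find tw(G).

4

A width-4 tree decomposition is:
Bags: B1 = {1, 4, 5, 7, 9}  B2 = {1, 2, 4, 5, 7}  B3 = {1, 5, 6, 7, 9}  B4 = {1, 3, 5, 6, 7}  B5 = {1, 3, 5, 7, 8}
Tree: B1–B2, B1–B3, B3–B4, B4–B5
Each bag holds 5 vertices, so the decomposition has width 4, which upper-bounds the treewidth. For the lower bound, the 5 vertices {1, 4, 5, 7, 9} are pairwise adjacent, and any tree decomposition puts a clique entirely inside one bag — forcing width ≥ 4. The upper and lower bounds meet at 4, so that is the treewidth.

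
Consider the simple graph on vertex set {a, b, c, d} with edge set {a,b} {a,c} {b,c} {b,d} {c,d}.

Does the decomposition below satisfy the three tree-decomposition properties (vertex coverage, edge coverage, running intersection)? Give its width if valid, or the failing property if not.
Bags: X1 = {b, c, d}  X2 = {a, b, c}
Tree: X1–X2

Yes; width 2.

Every vertex of G appears in some bag (union = {a, b, c, d}); every edge is covered by a bag; and for each vertex v the set of bags containing v is connected in the bag tree. The decomposition is therefore valid. The largest bag has 3 vertices, so the width is 2.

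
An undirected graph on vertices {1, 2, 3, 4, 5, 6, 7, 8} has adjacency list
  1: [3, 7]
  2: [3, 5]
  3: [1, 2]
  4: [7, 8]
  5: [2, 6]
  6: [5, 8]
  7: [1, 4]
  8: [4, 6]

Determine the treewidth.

2

A width-2 tree decomposition is:
Bags: B1 = {1, 2, 3}  B2 = {1, 2, 7}  B3 = {2, 4, 7}  B4 = {2, 4, 8}  B5 = {2, 6, 8}  B6 = {2, 5, 6}
Tree: B1–B2, B2–B3, B3–B4, B4–B5, B5–B6
Every bag has size at most 3, so the width is 3 − 1 = 2 and tw(G) ≤ 2. The edges 2–3–1–7–4–8–6–5–2 form a cycle, so G is not a tree and its treewidth is at least 2. Hence tw(G) = 2 exactly.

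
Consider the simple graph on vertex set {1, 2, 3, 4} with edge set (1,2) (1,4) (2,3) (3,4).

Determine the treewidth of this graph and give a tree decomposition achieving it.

Every bag has size at most 3, so the width is 3 − 1 = 2 and tw(G) ≤ 2. Since 4–3–2–1–4 is a cycle in G, G is not acyclic. Forests are exactly the graphs of treewidth ≤ 1, so tw(G) ≥ 2. Combining the bounds, tw(G) = 2.

Treewidth 2.
Bags: B1 = {2, 3, 4}  B2 = {1, 2, 4}
Tree: B1–B2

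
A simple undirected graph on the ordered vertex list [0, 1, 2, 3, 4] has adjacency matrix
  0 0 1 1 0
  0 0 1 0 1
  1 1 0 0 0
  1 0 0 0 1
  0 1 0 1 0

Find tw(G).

2

A width-2 tree decomposition is:
Bags: B1 = {0, 2, 3}  B2 = {1, 2, 3}  B3 = {1, 3, 4}
Tree: B1–B2, B2–B3
Each bag holds 3 vertices, so the decomposition has width 2, which upper-bounds the treewidth. For the lower bound, G contains the cycle 3–0–2–1–4–3, so G is not a forest; only forests have treewidth ≤ 1, hence tw(G) ≥ 2. Therefore the treewidth is 2.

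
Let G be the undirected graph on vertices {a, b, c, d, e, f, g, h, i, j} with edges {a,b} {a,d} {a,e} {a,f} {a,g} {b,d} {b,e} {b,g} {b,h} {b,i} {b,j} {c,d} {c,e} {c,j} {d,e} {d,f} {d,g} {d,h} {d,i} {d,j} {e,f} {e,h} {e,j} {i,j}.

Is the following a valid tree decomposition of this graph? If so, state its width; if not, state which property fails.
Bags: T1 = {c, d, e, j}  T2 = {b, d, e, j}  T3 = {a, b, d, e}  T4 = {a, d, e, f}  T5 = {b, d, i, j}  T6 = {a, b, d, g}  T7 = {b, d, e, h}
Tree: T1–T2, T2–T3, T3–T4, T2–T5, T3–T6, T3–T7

Vertex coverage: the bags together contain {a, b, c, d, e, f, g, h, i, j}, the full vertex set. Edge coverage: each edge of G has both endpoints in at least one bag. Running intersection: for every vertex, the bags containing it form a connected subtree. All three properties hold, so this is a valid tree decomposition of width max|bag| − 1 = 3, and hence tw(G) ≤ 3.

Yes; width 3.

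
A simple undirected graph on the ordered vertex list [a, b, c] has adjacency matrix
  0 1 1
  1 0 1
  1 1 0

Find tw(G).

A width-2 tree decomposition is:
Bags: B1 = {a, b, c}
Tree: (single bag)
A single bag containing all 3 vertices is trivially a valid decomposition of width 2. Conversely, {a, b, c} is a clique of size 3, and the vertices of any clique must share a bag in every tree decomposition; so some bag has ≥ 3 vertices and tw(G) ≥ 2. The upper and lower bounds meet at 2, so that is the treewidth.

2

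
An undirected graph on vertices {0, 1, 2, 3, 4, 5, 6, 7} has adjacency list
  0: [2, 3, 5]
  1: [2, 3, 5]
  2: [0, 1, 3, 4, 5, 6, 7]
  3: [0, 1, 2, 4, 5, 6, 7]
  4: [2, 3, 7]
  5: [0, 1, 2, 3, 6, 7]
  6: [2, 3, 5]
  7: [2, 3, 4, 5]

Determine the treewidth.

A width-3 tree decomposition is:
Bags: B1 = {0, 2, 3, 5}  B2 = {2, 3, 5, 7}  B3 = {2, 3, 4, 7}  B4 = {1, 2, 3, 5}  B5 = {2, 3, 5, 6}
Tree: B1–B2, B2–B3, B2–B4, B2–B5
Every bag has size at most 4, so the width is 4 − 1 = 3 and tw(G) ≤ 3. Conversely, {2, 3, 4, 7} is a clique of size 4, and the vertices of any clique must share a bag in every tree decomposition; so some bag has ≥ 4 vertices and tw(G) ≥ 3. The upper and lower bounds meet at 3, so that is the treewidth.

3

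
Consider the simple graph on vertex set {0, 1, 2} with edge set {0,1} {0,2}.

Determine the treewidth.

1

A width-1 tree decomposition is:
Bags: B1 = {0, 1}  B2 = {0, 2}
Tree: B1–B2
Every bag has size at most 2, so the width is 2 − 1 = 1 and tw(G) ≤ 1. Any graph with an edge has treewidth ≥ 1, and G has the edge 0–1. Therefore the treewidth is 1.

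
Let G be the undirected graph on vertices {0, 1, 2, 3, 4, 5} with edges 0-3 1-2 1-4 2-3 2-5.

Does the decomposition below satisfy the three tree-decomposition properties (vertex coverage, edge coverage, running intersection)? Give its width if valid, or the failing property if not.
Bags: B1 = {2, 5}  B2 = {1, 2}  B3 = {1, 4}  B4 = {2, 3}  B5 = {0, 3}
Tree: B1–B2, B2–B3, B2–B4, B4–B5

Checking the three conditions: (i) the bags cover all of {0, 1, 2, 3, 4, 5}; (ii) for each edge, some bag contains both endpoints; (iii) the bags containing any fixed vertex form a subtree. All hold, so the decomposition is valid with width 2 − 1 = 1.

Yes; width 1.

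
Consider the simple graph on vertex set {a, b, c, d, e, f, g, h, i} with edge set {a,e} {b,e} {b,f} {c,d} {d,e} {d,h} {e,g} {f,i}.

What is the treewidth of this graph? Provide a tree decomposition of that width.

Treewidth 1.
One optimal decomposition is:
Bags: B1 = {d, e}  B2 = {b, e}  B3 = {a, e}  B4 = {b, f}  B5 = {c, d}  B6 = {e, g}  B7 = {d, h}  B8 = {f, i}
Tree: B1–B2, B2–B3, B2–B4, B1–B5, B1–B6, B1–B7, B4–B8

Every bag has size at most 2, so the width is 2 − 1 = 1 and tw(G) ≤ 1. Any graph with an edge has treewidth ≥ 1, and G has the edge e–d. Combining the bounds, tw(G) = 1.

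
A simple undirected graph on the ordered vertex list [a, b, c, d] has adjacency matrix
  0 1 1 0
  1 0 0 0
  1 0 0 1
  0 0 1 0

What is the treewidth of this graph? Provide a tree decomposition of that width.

Every bag has size at most 2, so the width is 2 − 1 = 1 and tw(G) ≤ 1. Any graph with an edge has treewidth ≥ 1, and G has the edge b–a. The upper and lower bounds meet at 1, so that is the treewidth.

Treewidth 1.
One such decomposition:
Bags: B1 = {a, b}  B2 = {a, c}  B3 = {c, d}
Tree: B1–B2, B2–B3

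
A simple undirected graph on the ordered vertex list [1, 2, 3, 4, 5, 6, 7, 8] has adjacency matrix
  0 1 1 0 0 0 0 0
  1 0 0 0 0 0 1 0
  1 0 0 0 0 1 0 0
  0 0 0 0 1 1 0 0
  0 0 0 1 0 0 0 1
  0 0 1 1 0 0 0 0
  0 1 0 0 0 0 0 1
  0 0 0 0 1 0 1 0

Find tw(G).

2

A width-2 tree decomposition is:
Bags: B1 = {5, 7, 8}  B2 = {2, 5, 7}  B3 = {1, 2, 5}  B4 = {1, 3, 5}  B5 = {3, 5, 6}  B6 = {4, 5, 6}
Tree: B1–B2, B2–B3, B3–B4, B4–B5, B5–B6
Each bag holds 3 vertices, so the decomposition has width 2, which upper-bounds the treewidth. The edges 5–8–7–2–1–3–6–4–5 form a cycle, so G is not a tree and its treewidth is at least 2. The upper and lower bounds meet at 2, so that is the treewidth.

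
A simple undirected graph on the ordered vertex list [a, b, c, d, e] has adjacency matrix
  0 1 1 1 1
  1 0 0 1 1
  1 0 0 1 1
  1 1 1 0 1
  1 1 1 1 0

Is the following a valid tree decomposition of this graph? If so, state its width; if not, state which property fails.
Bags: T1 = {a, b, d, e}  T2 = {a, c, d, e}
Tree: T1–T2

Yes; width 3.

Vertex coverage: the bags together contain {a, b, c, d, e}, the full vertex set. Edge coverage: each edge of G has both endpoints in at least one bag. Running intersection: for every vertex, the bags containing it form a connected subtree. All three properties hold, so this is a valid tree decomposition of width max|bag| − 1 = 3, and hence tw(G) ≤ 3.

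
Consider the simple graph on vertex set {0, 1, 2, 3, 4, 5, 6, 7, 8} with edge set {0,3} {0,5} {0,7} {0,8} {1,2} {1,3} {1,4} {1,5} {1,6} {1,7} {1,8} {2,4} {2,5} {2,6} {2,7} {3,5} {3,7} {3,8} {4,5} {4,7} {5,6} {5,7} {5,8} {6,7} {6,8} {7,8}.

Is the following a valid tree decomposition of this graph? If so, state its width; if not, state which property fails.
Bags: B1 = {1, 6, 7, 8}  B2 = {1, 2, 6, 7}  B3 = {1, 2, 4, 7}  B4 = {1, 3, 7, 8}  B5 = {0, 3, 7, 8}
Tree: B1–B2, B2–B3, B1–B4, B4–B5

A tree decomposition must satisfy three properties: every vertex lies in some bag; for every edge, both endpoints lie together in some bag; and for every vertex, the bags containing it form a connected subtree. Here vertex 5 appears in no bag, so the decomposition is invalid.

No — vertex 5 appears in no bag.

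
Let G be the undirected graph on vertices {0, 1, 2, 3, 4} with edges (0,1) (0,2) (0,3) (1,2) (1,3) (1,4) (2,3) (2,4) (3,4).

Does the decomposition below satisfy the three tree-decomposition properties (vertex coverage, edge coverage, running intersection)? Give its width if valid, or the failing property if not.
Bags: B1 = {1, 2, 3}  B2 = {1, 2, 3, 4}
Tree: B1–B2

No — vertex 0 appears in no bag.

A tree decomposition must satisfy three properties: every vertex lies in some bag; for every edge, both endpoints lie together in some bag; and for every vertex, the bags containing it form a connected subtree. Here vertex 0 appears in no bag, so the decomposition is invalid.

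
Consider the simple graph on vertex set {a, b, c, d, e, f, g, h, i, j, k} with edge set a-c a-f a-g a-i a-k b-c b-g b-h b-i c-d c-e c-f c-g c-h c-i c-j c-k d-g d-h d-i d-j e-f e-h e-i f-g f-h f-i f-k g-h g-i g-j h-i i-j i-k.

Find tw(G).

4

A width-4 tree decomposition is:
Bags: B1 = {c, d, g, h, i}  B2 = {c, f, g, h, i}  B3 = {c, d, g, i, j}  B4 = {a, c, f, g, i}  B5 = {b, c, g, h, i}  B6 = {a, c, f, i, k}  B7 = {c, e, f, h, i}
Tree: B1–B2, B1–B3, B2–B4, B2–B5, B4–B6, B2–B7
Every bag has size at most 5, so the width is 5 − 1 = 4 and tw(G) ≤ 4. For the lower bound, the 5 vertices {c, d, g, i, j} are pairwise adjacent, and any tree decomposition puts a clique entirely inside one bag — forcing width ≥ 4. Hence tw(G) = 4 exactly.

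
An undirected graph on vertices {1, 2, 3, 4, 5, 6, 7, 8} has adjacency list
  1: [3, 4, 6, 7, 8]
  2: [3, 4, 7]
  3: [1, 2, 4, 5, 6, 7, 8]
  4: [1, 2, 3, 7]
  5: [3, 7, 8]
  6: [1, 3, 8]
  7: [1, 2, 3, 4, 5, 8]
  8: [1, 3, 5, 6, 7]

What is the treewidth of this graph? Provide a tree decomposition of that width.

Every bag has size at most 4, so the width is 4 − 1 = 3 and tw(G) ≤ 3. On the other hand G contains the 4-clique {1, 3, 6, 8}. A clique must lie in a single bag of any decomposition, so no decomposition can have width below 3. Therefore the treewidth is 3.

Treewidth 3.
One such decomposition:
Bags: B1 = {3, 5, 7, 8}  B2 = {1, 3, 7, 8}  B3 = {1, 3, 6, 8}  B4 = {1, 3, 4, 7}  B5 = {2, 3, 4, 7}
Tree: B1–B2, B2–B3, B2–B4, B4–B5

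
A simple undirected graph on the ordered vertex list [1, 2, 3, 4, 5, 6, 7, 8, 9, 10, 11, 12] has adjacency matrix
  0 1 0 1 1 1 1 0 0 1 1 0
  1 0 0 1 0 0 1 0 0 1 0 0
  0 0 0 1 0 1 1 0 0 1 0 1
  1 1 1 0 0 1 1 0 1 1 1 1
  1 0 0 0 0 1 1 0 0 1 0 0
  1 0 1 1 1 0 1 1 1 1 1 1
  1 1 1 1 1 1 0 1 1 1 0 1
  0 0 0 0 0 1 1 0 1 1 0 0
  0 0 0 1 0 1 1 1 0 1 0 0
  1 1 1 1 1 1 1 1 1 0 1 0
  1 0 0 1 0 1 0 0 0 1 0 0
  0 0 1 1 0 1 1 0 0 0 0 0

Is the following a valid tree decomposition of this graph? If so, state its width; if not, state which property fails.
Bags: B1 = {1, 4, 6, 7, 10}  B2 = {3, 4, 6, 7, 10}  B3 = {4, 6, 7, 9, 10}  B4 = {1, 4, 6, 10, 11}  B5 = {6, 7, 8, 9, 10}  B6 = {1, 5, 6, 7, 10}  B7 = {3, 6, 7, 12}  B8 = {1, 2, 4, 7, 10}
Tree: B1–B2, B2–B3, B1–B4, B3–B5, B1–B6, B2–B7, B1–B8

A tree decomposition must satisfy three properties: every vertex lies in some bag; for every edge, both endpoints lie together in some bag; and for every vertex, the bags containing it form a connected subtree. Here edge (4,12) lies in no bag, so the decomposition is invalid.

No — edge (4,12) lies in no bag.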